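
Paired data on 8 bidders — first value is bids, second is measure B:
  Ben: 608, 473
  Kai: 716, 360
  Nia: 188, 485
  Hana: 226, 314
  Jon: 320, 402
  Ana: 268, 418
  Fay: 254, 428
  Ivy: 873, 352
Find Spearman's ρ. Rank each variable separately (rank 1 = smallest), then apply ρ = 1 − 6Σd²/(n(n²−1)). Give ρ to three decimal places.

-0.357

Ranks of variable 1: 6, 7, 1, 2, 5, 4, 3, 8
Ranks of variable 2: 7, 3, 8, 1, 4, 5, 6, 2
d = r₁ − r₂: -1, 4, -7, 1, 1, -1, -3, 6
d²: 1, 16, 49, 1, 1, 1, 9, 36; Σd² = 114
ρ = 1 − 6·114/(8·63) = 1 − 684/504 = -0.357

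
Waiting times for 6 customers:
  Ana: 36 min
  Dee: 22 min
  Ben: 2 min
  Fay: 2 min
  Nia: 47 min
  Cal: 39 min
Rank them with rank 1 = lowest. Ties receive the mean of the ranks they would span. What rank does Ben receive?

1.5

Sorted (ascending): 2, 2, 22, 36, 39, 47
The 2 values of 2 occupy positions 1–2 → average rank (1+2)/2 = 1.5.
Ben has value 2 min → rank 1.5.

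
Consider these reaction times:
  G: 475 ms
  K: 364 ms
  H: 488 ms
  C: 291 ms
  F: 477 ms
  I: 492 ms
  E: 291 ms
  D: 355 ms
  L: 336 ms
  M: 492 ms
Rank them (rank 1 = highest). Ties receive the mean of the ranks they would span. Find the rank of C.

9.5

Sorted (descending): 492, 492, 488, 477, 475, 364, 355, 336, 291, 291
The 2 values of 492 occupy positions 1–2 → average rank (1+2)/2 = 1.5.
The 2 values of 291 occupy positions 9–10 → average rank (9+10)/2 = 9.5.
C has value 291 ms → rank 9.5.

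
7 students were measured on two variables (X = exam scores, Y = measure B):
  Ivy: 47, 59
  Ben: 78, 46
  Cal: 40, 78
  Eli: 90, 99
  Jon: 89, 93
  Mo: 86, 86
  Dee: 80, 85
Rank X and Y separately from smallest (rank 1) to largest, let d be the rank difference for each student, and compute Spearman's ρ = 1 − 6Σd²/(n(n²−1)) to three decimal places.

Ranks of variable 1: 2, 3, 1, 7, 6, 5, 4
Ranks of variable 2: 2, 1, 3, 7, 6, 5, 4
d = r₁ − r₂: 0, 2, -2, 0, 0, 0, 0
d²: 0, 4, 4, 0, 0, 0, 0; Σd² = 8
ρ = 1 − 6·8/(7·48) = 1 − 48/336 = 0.857

0.857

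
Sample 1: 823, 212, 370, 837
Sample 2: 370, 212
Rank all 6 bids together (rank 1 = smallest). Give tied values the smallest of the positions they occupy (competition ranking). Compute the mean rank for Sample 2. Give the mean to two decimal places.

2.00

Sorted (ascending): 212, 212, 370, 370, 823, 837
The 2 values of 212 occupy positions 1–2 → each gets rank 1.
The 2 values of 370 occupy positions 3–4 → each gets rank 3.
Sample 2 values → pooled ranks: 370→3, 212→1
Mean rank = (3 + 1) / 2 = 2.00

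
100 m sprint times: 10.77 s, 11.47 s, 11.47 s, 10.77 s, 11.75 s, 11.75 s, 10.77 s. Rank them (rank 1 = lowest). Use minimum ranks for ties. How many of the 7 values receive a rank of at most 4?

Sorted (ascending): 10.77, 10.77, 10.77, 11.47, 11.47, 11.75, 11.75
The 3 values of 10.77 occupy positions 1–3 → each gets rank 1.
The 2 values of 11.47 occupy positions 4–5 → each gets rank 4.
The 2 values of 11.75 occupy positions 6–7 → each gets rank 6.
Ranks ≤ 4: {1, 1, 1, 4, 4} → 5 values.

5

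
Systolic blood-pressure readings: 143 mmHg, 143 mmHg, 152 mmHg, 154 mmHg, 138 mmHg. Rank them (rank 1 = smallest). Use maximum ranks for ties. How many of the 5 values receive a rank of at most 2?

1

Sorted (ascending): 138, 143, 143, 152, 154
The 2 values of 143 occupy positions 2–3 → each gets rank 3.
Ranks ≤ 2: {1} → 1 value.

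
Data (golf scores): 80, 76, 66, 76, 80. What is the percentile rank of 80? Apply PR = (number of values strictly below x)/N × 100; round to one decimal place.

N = 5.
Strictly below 80: 3. Equal to 80: 2.
PR = 3/5 × 100 = 60.0

60.0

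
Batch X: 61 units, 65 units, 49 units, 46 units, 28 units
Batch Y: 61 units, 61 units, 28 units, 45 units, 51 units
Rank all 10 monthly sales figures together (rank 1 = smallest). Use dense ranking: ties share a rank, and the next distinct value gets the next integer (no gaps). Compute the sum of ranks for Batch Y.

20

Sorted (ascending): 28, 28, 45, 46, 49, 51, 61, 61, 61, 65
The 2 values of 28 share dense rank 1.
The 3 values of 61 share dense rank 6.
Remaining distinct values take the next consecutive integers.
Batch Y values → pooled ranks: 61→6, 61→6, 28→1, 45→2, 51→5
Rank sum = 6 + 6 + 1 + 2 + 5 = 20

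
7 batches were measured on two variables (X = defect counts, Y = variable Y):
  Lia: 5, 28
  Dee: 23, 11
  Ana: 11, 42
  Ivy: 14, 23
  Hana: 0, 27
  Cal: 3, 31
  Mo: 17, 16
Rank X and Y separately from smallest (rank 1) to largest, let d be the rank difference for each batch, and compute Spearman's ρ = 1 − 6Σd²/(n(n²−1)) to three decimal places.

-0.679

Ranks of variable 1: 3, 7, 4, 5, 1, 2, 6
Ranks of variable 2: 5, 1, 7, 3, 4, 6, 2
d = r₁ − r₂: -2, 6, -3, 2, -3, -4, 4
d²: 4, 36, 9, 4, 9, 16, 16; Σd² = 94
ρ = 1 − 6·94/(7·48) = 1 − 564/336 = -0.679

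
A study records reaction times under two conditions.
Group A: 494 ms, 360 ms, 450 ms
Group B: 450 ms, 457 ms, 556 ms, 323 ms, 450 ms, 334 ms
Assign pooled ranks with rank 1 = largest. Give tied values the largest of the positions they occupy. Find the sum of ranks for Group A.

Sorted (descending): 556, 494, 457, 450, 450, 450, 360, 334, 323
The 3 values of 450 occupy positions 4–6 → each gets rank 6.
Group A values → pooled ranks: 494→2, 360→7, 450→6
Rank sum = 2 + 7 + 6 = 15

15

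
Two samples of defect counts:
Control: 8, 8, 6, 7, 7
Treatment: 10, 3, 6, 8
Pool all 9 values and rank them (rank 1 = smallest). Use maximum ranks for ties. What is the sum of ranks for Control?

Sorted (ascending): 3, 6, 6, 7, 7, 8, 8, 8, 10
The 2 values of 6 occupy positions 2–3 → each gets rank 3.
The 2 values of 7 occupy positions 4–5 → each gets rank 5.
The 3 values of 8 occupy positions 6–8 → each gets rank 8.
Control values → pooled ranks: 8→8, 8→8, 6→3, 7→5, 7→5
Rank sum = 8 + 8 + 3 + 5 + 5 = 29

29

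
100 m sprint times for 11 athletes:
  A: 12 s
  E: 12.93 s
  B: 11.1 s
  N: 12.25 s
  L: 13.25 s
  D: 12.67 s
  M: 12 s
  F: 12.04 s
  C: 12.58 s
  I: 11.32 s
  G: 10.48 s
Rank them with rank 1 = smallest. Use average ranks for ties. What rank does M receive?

Sorted (ascending): 10.48, 11.1, 11.32, 12, 12, 12.04, 12.25, 12.58, 12.67, 12.93, 13.25
The 2 values of 12 occupy positions 4–5 → average rank (4+5)/2 = 4.5.
M has value 12 s → rank 4.5.

4.5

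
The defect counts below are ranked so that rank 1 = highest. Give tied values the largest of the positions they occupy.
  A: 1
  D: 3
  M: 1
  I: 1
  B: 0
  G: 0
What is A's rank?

4

Sorted (descending): 3, 1, 1, 1, 0, 0
The 3 values of 1 occupy positions 2–4 → each gets rank 4.
The 2 values of 0 occupy positions 5–6 → each gets rank 6.
A has value 1 → rank 4.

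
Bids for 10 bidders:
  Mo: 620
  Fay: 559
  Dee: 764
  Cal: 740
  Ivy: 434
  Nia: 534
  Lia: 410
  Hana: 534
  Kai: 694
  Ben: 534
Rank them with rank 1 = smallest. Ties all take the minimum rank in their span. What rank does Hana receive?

Sorted (ascending): 410, 434, 534, 534, 534, 559, 620, 694, 740, 764
The 3 values of 534 occupy positions 3–5 → each gets rank 3.
Hana has value 534 → rank 3.

3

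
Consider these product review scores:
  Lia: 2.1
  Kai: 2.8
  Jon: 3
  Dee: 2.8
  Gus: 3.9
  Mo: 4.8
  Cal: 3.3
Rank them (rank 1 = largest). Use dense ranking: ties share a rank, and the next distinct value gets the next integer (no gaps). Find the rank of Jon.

Sorted (descending): 4.8, 3.9, 3.3, 3, 2.8, 2.8, 2.1
The 2 values of 2.8 share dense rank 5.
Remaining distinct values take the next consecutive integers.
Jon has value 3 → rank 4.

4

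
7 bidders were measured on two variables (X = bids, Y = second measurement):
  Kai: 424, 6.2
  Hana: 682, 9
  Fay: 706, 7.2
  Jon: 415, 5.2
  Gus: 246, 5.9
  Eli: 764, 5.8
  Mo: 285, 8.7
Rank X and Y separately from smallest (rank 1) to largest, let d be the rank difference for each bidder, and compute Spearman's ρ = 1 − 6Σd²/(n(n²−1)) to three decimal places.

0.036

Ranks of variable 1: 4, 5, 6, 3, 1, 7, 2
Ranks of variable 2: 4, 7, 5, 1, 3, 2, 6
d = r₁ − r₂: 0, -2, 1, 2, -2, 5, -4
d²: 0, 4, 1, 4, 4, 25, 16; Σd² = 54
ρ = 1 − 6·54/(7·48) = 1 − 324/336 = 0.036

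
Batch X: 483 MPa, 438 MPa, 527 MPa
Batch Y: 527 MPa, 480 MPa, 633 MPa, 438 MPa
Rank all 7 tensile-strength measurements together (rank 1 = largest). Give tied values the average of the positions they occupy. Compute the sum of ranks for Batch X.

13

Sorted (descending): 633, 527, 527, 483, 480, 438, 438
The 2 values of 527 occupy positions 2–3 → average rank (2+3)/2 = 2.5.
The 2 values of 438 occupy positions 6–7 → average rank (6+7)/2 = 6.5.
Batch X values → pooled ranks: 483→4, 438→6.5, 527→2.5
Rank sum = 4 + 6.5 + 2.5 = 13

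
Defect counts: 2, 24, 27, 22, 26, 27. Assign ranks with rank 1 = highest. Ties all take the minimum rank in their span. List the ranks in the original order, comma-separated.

Sorted (descending): 27, 27, 26, 24, 22, 2
The 2 values of 27 occupy positions 1–2 → each gets rank 1.

6, 4, 1, 5, 3, 1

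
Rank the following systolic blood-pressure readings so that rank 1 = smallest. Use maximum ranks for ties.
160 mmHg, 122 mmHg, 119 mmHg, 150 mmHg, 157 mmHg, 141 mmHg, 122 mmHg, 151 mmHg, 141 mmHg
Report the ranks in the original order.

Sorted (ascending): 119, 122, 122, 141, 141, 150, 151, 157, 160
The 2 values of 122 occupy positions 2–3 → each gets rank 3.
The 2 values of 141 occupy positions 4–5 → each gets rank 5.

9, 3, 1, 6, 8, 5, 3, 7, 5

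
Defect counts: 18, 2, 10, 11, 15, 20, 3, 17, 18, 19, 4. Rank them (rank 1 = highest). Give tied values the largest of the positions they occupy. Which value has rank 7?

Sorted (descending): 20, 19, 18, 18, 17, 15, 11, 10, 4, 3, 2
The 2 values of 18 occupy positions 3–4 → each gets rank 4.
Rank 7 → value 11.

11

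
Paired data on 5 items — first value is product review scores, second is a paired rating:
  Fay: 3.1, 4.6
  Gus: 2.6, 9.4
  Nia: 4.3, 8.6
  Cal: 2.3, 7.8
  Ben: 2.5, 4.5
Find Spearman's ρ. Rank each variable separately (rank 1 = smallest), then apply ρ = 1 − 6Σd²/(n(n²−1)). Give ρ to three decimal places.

Ranks of variable 1: 4, 3, 5, 1, 2
Ranks of variable 2: 2, 5, 4, 3, 1
d = r₁ − r₂: 2, -2, 1, -2, 1
d²: 4, 4, 1, 4, 1; Σd² = 14
ρ = 1 − 6·14/(5·24) = 1 − 84/120 = 0.300

0.300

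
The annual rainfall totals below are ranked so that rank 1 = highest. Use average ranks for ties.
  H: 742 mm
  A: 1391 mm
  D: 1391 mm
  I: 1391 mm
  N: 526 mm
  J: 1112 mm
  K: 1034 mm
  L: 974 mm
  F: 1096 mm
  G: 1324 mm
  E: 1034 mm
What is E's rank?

Sorted (descending): 1391, 1391, 1391, 1324, 1112, 1096, 1034, 1034, 974, 742, 526
The 3 values of 1391 occupy positions 1–3 → average rank 2.
The 2 values of 1034 occupy positions 7–8 → average rank (7+8)/2 = 7.5.
E has value 1034 mm → rank 7.5.

7.5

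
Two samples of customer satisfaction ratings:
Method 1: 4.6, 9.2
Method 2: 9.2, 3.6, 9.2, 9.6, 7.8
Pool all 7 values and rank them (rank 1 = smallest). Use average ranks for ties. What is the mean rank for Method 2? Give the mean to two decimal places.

4.20

Sorted (ascending): 3.6, 4.6, 7.8, 9.2, 9.2, 9.2, 9.6
The 3 values of 9.2 occupy positions 4–6 → average rank 5.
Method 2 values → pooled ranks: 9.2→5, 3.6→1, 9.2→5, 9.6→7, 7.8→3
Mean rank = (5 + 1 + 5 + 7 + 3) / 5 = 4.20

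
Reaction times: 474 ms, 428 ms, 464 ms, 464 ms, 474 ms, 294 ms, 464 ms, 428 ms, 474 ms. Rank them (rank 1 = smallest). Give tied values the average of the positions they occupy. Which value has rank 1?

Sorted (ascending): 294, 428, 428, 464, 464, 464, 474, 474, 474
The 2 values of 428 occupy positions 2–3 → average rank (2+3)/2 = 2.5.
The 3 values of 464 occupy positions 4–6 → average rank 5.
The 3 values of 474 occupy positions 7–9 → average rank 8.
Rank 1 → value 294.

294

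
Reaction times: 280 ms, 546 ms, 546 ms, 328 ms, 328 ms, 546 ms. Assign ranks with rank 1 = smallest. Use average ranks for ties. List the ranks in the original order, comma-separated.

1, 5, 5, 2.5, 2.5, 5

Sorted (ascending): 280, 328, 328, 546, 546, 546
The 2 values of 328 occupy positions 2–3 → average rank (2+3)/2 = 2.5.
The 3 values of 546 occupy positions 4–6 → average rank 5.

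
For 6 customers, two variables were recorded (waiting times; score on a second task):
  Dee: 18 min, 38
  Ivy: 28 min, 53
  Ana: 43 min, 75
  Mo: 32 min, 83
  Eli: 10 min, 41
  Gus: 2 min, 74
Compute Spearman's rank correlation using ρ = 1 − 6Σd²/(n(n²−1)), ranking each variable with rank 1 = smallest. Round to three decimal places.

Ranks of variable 1: 3, 4, 6, 5, 2, 1
Ranks of variable 2: 1, 3, 5, 6, 2, 4
d = r₁ − r₂: 2, 1, 1, -1, 0, -3
d²: 4, 1, 1, 1, 0, 9; Σd² = 16
ρ = 1 − 6·16/(6·35) = 1 − 96/210 = 0.543

0.543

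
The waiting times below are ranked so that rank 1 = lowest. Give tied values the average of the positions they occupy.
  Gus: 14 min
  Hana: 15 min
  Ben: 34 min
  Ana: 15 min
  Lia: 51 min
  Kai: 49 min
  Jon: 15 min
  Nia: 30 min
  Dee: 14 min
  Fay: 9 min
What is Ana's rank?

Sorted (ascending): 9, 14, 14, 15, 15, 15, 30, 34, 49, 51
The 2 values of 14 occupy positions 2–3 → average rank (2+3)/2 = 2.5.
The 3 values of 15 occupy positions 4–6 → average rank 5.
Ana has value 15 min → rank 5.

5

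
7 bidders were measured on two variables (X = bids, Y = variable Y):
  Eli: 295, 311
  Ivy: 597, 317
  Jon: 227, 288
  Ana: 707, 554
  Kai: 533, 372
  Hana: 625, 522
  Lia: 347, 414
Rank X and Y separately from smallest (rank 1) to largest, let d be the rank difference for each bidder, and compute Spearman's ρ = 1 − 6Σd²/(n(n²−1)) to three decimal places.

Ranks of variable 1: 2, 5, 1, 7, 4, 6, 3
Ranks of variable 2: 2, 3, 1, 7, 4, 6, 5
d = r₁ − r₂: 0, 2, 0, 0, 0, 0, -2
d²: 0, 4, 0, 0, 0, 0, 4; Σd² = 8
ρ = 1 − 6·8/(7·48) = 1 − 48/336 = 0.857

0.857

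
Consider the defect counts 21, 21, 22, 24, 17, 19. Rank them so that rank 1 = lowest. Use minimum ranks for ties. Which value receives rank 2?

Sorted (ascending): 17, 19, 21, 21, 22, 24
The 2 values of 21 occupy positions 3–4 → each gets rank 3.
Rank 2 → value 19.

19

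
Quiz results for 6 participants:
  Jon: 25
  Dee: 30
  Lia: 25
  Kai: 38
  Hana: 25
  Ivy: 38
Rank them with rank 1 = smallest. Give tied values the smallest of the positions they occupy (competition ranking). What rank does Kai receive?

Sorted (ascending): 25, 25, 25, 30, 38, 38
The 3 values of 25 occupy positions 1–3 → each gets rank 1.
The 2 values of 38 occupy positions 5–6 → each gets rank 5.
Kai has value 38 → rank 5.

5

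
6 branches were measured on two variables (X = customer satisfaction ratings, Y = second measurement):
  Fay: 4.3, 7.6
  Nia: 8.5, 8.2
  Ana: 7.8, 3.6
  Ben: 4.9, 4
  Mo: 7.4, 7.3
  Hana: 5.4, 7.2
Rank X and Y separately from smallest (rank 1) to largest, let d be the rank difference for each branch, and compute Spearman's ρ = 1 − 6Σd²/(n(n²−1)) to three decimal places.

0.086

Ranks of variable 1: 1, 6, 5, 2, 4, 3
Ranks of variable 2: 5, 6, 1, 2, 4, 3
d = r₁ − r₂: -4, 0, 4, 0, 0, 0
d²: 16, 0, 16, 0, 0, 0; Σd² = 32
ρ = 1 − 6·32/(6·35) = 1 − 192/210 = 0.086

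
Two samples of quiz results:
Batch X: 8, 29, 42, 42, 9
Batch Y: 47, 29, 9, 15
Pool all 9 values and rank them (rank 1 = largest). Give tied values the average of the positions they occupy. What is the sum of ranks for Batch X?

26

Sorted (descending): 47, 42, 42, 29, 29, 15, 9, 9, 8
The 2 values of 42 occupy positions 2–3 → average rank (2+3)/2 = 2.5.
The 2 values of 29 occupy positions 4–5 → average rank (4+5)/2 = 4.5.
The 2 values of 9 occupy positions 7–8 → average rank (7+8)/2 = 7.5.
Batch X values → pooled ranks: 8→9, 29→4.5, 42→2.5, 42→2.5, 9→7.5
Rank sum = 9 + 4.5 + 2.5 + 2.5 + 7.5 = 26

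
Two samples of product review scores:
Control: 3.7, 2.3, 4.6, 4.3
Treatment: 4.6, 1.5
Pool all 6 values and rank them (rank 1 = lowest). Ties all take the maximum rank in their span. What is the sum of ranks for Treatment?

7

Sorted (ascending): 1.5, 2.3, 3.7, 4.3, 4.6, 4.6
The 2 values of 4.6 occupy positions 5–6 → each gets rank 6.
Treatment values → pooled ranks: 4.6→6, 1.5→1
Rank sum = 6 + 1 = 7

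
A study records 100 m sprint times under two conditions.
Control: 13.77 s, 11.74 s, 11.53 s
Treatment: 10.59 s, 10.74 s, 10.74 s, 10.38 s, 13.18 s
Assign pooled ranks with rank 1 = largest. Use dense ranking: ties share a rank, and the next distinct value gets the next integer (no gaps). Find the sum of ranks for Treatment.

25

Sorted (descending): 13.77, 13.18, 11.74, 11.53, 10.74, 10.74, 10.59, 10.38
The 2 values of 10.74 share dense rank 5.
Remaining distinct values take the next consecutive integers.
Treatment values → pooled ranks: 10.59→6, 10.74→5, 10.74→5, 10.38→7, 13.18→2
Rank sum = 6 + 5 + 5 + 7 + 2 = 25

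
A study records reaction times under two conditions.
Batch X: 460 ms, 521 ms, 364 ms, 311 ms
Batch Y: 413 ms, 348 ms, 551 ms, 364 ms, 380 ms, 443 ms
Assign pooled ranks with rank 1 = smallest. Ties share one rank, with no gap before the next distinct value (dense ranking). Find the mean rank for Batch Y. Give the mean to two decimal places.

Sorted (ascending): 311, 348, 364, 364, 380, 413, 443, 460, 521, 551
The 2 values of 364 share dense rank 3.
Remaining distinct values take the next consecutive integers.
Batch Y values → pooled ranks: 413→5, 348→2, 551→9, 364→3, 380→4, 443→6
Mean rank = (5 + 2 + 9 + 3 + 4 + 6) / 6 = 4.83

4.83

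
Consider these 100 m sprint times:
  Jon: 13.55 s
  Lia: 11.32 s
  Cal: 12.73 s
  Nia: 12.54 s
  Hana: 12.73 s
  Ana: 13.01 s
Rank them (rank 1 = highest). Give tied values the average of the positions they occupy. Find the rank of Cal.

3.5

Sorted (descending): 13.55, 13.01, 12.73, 12.73, 12.54, 11.32
The 2 values of 12.73 occupy positions 3–4 → average rank (3+4)/2 = 3.5.
Cal has value 12.73 s → rank 3.5.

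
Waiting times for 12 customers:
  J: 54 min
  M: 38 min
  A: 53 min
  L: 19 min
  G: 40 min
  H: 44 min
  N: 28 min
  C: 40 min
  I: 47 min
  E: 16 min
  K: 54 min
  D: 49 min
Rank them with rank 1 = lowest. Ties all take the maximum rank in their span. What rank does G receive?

6

Sorted (ascending): 16, 19, 28, 38, 40, 40, 44, 47, 49, 53, 54, 54
The 2 values of 40 occupy positions 5–6 → each gets rank 6.
The 2 values of 54 occupy positions 11–12 → each gets rank 12.
G has value 40 min → rank 6.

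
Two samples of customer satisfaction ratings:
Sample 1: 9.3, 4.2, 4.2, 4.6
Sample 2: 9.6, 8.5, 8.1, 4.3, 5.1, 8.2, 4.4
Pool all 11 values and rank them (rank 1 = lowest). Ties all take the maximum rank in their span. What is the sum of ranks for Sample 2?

48

Sorted (ascending): 4.2, 4.2, 4.3, 4.4, 4.6, 5.1, 8.1, 8.2, 8.5, 9.3, 9.6
The 2 values of 4.2 occupy positions 1–2 → each gets rank 2.
Sample 2 values → pooled ranks: 9.6→11, 8.5→9, 8.1→7, 4.3→3, 5.1→6, 8.2→8, 4.4→4
Rank sum = 11 + 9 + 7 + 3 + 6 + 8 + 4 = 48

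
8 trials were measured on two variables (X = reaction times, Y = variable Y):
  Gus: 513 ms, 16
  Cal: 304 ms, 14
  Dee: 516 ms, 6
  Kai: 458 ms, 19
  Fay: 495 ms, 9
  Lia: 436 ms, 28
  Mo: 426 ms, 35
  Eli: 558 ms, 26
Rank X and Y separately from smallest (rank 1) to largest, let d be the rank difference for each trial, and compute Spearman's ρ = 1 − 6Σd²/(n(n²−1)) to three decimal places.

Ranks of variable 1: 6, 1, 7, 4, 5, 3, 2, 8
Ranks of variable 2: 4, 3, 1, 5, 2, 7, 8, 6
d = r₁ − r₂: 2, -2, 6, -1, 3, -4, -6, 2
d²: 4, 4, 36, 1, 9, 16, 36, 4; Σd² = 110
ρ = 1 − 6·110/(8·63) = 1 − 660/504 = -0.310

-0.310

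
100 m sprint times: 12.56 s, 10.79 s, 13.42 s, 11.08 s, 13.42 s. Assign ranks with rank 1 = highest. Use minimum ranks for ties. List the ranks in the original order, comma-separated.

3, 5, 1, 4, 1

Sorted (descending): 13.42, 13.42, 12.56, 11.08, 10.79
The 2 values of 13.42 occupy positions 1–2 → each gets rank 1.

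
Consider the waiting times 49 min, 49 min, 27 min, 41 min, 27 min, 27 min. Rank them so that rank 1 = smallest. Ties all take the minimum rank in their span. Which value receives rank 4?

41

Sorted (ascending): 27, 27, 27, 41, 49, 49
The 3 values of 27 occupy positions 1–3 → each gets rank 1.
The 2 values of 49 occupy positions 5–6 → each gets rank 5.
Rank 4 → value 41.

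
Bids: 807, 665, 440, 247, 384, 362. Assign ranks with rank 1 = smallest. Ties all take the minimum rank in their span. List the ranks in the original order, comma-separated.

6, 5, 4, 1, 3, 2

Sorted (ascending): 247, 362, 384, 440, 665, 807
No ties — each value takes its position as its rank.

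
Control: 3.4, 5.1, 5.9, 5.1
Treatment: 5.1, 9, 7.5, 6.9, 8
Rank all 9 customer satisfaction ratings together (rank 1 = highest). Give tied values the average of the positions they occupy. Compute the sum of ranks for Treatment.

17

Sorted (descending): 9, 8, 7.5, 6.9, 5.9, 5.1, 5.1, 5.1, 3.4
The 3 values of 5.1 occupy positions 6–8 → average rank 7.
Treatment values → pooled ranks: 5.1→7, 9→1, 7.5→3, 6.9→4, 8→2
Rank sum = 7 + 1 + 3 + 4 + 2 = 17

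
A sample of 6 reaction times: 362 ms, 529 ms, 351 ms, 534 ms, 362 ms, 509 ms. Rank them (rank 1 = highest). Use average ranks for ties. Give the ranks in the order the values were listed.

Sorted (descending): 534, 529, 509, 362, 362, 351
The 2 values of 362 occupy positions 4–5 → average rank (4+5)/2 = 4.5.

4.5, 2, 6, 1, 4.5, 3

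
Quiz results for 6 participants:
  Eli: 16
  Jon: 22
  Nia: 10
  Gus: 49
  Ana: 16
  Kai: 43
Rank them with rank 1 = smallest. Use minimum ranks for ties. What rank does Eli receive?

2

Sorted (ascending): 10, 16, 16, 22, 43, 49
The 2 values of 16 occupy positions 2–3 → each gets rank 2.
Eli has value 16 → rank 2.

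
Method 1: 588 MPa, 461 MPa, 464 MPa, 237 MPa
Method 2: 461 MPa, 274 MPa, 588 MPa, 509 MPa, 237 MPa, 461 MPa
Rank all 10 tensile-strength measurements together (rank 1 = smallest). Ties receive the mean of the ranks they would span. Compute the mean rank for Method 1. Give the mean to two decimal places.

Sorted (ascending): 237, 237, 274, 461, 461, 461, 464, 509, 588, 588
The 2 values of 237 occupy positions 1–2 → average rank (1+2)/2 = 1.5.
The 3 values of 461 occupy positions 4–6 → average rank 5.
The 2 values of 588 occupy positions 9–10 → average rank (9+10)/2 = 9.5.
Method 1 values → pooled ranks: 588→9.5, 461→5, 464→7, 237→1.5
Mean rank = (9.5 + 5 + 7 + 1.5) / 4 = 5.75

5.75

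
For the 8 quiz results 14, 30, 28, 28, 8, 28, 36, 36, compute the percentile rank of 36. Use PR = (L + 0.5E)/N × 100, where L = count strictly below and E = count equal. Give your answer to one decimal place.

87.5

N = 8.
Strictly below 36: 6. Equal to 36: 2.
PR = (6 + 0.5·2)/8 × 100 = 87.5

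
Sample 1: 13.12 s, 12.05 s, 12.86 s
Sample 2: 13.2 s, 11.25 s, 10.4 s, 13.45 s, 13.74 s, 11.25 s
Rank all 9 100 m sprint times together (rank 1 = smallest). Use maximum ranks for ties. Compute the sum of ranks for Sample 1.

15

Sorted (ascending): 10.4, 11.25, 11.25, 12.05, 12.86, 13.12, 13.2, 13.45, 13.74
The 2 values of 11.25 occupy positions 2–3 → each gets rank 3.
Sample 1 values → pooled ranks: 13.12→6, 12.05→4, 12.86→5
Rank sum = 6 + 4 + 5 = 15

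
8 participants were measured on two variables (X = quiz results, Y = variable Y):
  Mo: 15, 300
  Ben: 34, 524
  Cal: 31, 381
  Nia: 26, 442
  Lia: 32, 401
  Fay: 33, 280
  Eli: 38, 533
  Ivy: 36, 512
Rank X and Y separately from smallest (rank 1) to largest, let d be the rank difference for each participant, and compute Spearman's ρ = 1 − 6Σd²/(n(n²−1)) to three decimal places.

0.667

Ranks of variable 1: 1, 6, 3, 2, 4, 5, 8, 7
Ranks of variable 2: 2, 7, 3, 5, 4, 1, 8, 6
d = r₁ − r₂: -1, -1, 0, -3, 0, 4, 0, 1
d²: 1, 1, 0, 9, 0, 16, 0, 1; Σd² = 28
ρ = 1 − 6·28/(8·63) = 1 − 168/504 = 0.667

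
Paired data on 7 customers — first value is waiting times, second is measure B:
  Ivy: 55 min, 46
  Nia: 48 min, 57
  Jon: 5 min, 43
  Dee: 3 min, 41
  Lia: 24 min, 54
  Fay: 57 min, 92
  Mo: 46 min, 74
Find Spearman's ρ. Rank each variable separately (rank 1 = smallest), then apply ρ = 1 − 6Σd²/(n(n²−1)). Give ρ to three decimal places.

0.750

Ranks of variable 1: 6, 5, 2, 1, 3, 7, 4
Ranks of variable 2: 3, 5, 2, 1, 4, 7, 6
d = r₁ − r₂: 3, 0, 0, 0, -1, 0, -2
d²: 9, 0, 0, 0, 1, 0, 4; Σd² = 14
ρ = 1 − 6·14/(7·48) = 1 − 84/336 = 0.750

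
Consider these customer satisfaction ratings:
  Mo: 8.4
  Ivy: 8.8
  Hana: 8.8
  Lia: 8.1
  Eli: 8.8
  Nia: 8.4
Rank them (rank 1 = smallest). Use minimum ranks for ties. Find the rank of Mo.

2

Sorted (ascending): 8.1, 8.4, 8.4, 8.8, 8.8, 8.8
The 2 values of 8.4 occupy positions 2–3 → each gets rank 2.
The 3 values of 8.8 occupy positions 4–6 → each gets rank 4.
Mo has value 8.4 → rank 2.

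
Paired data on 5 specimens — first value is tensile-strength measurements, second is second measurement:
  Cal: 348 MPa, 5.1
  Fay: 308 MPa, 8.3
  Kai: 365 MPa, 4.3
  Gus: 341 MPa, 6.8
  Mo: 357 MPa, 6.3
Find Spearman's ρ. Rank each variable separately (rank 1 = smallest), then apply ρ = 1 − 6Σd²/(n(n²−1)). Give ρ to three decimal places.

Ranks of variable 1: 3, 1, 5, 2, 4
Ranks of variable 2: 2, 5, 1, 4, 3
d = r₁ − r₂: 1, -4, 4, -2, 1
d²: 1, 16, 16, 4, 1; Σd² = 38
ρ = 1 − 6·38/(5·24) = 1 − 228/120 = -0.900

-0.900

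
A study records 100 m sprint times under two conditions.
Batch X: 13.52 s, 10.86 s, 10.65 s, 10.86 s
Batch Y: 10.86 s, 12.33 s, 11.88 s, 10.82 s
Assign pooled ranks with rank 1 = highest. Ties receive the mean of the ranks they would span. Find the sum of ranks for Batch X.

19

Sorted (descending): 13.52, 12.33, 11.88, 10.86, 10.86, 10.86, 10.82, 10.65
The 3 values of 10.86 occupy positions 4–6 → average rank 5.
Batch X values → pooled ranks: 13.52→1, 10.86→5, 10.65→8, 10.86→5
Rank sum = 1 + 5 + 8 + 5 = 19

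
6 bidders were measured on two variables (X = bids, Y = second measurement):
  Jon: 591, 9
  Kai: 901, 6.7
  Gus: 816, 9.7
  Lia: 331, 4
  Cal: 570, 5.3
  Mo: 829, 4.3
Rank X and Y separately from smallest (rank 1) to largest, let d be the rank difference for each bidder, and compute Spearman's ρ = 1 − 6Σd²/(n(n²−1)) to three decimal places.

0.371

Ranks of variable 1: 3, 6, 4, 1, 2, 5
Ranks of variable 2: 5, 4, 6, 1, 3, 2
d = r₁ − r₂: -2, 2, -2, 0, -1, 3
d²: 4, 4, 4, 0, 1, 9; Σd² = 22
ρ = 1 − 6·22/(6·35) = 1 − 132/210 = 0.371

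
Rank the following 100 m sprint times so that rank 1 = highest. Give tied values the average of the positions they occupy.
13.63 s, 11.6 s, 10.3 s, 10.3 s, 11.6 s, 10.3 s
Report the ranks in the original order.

Sorted (descending): 13.63, 11.6, 11.6, 10.3, 10.3, 10.3
The 2 values of 11.6 occupy positions 2–3 → average rank (2+3)/2 = 2.5.
The 3 values of 10.3 occupy positions 4–6 → average rank 5.

1, 2.5, 5, 5, 2.5, 5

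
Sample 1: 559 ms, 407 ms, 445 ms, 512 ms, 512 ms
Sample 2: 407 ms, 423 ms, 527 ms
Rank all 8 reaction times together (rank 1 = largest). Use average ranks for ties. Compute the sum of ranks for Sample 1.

Sorted (descending): 559, 527, 512, 512, 445, 423, 407, 407
The 2 values of 512 occupy positions 3–4 → average rank (3+4)/2 = 3.5.
The 2 values of 407 occupy positions 7–8 → average rank (7+8)/2 = 7.5.
Sample 1 values → pooled ranks: 559→1, 407→7.5, 445→5, 512→3.5, 512→3.5
Rank sum = 1 + 7.5 + 5 + 3.5 + 3.5 = 20.5

20.5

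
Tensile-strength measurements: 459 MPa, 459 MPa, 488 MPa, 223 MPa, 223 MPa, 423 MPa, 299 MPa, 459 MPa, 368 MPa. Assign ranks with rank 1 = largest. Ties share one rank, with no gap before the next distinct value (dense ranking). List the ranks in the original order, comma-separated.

Sorted (descending): 488, 459, 459, 459, 423, 368, 299, 223, 223
The 3 values of 459 share dense rank 2.
The 2 values of 223 share dense rank 6.
Remaining distinct values take the next consecutive integers.

2, 2, 1, 6, 6, 3, 5, 2, 4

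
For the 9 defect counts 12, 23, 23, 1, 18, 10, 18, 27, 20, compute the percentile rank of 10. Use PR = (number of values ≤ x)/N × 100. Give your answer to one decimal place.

N = 9.
Strictly below 10: 1. Equal to 10: 1.
PR = 2/9 × 100 = 22.2

22.2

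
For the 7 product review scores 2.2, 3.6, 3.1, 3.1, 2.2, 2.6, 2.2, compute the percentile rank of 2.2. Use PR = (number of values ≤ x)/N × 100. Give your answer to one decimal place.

42.9

N = 7.
Strictly below 2.2: 0. Equal to 2.2: 3.
PR = 3/7 × 100 = 42.9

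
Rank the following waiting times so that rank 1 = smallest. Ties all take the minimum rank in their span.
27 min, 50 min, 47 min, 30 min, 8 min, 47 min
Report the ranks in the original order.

Sorted (ascending): 8, 27, 30, 47, 47, 50
The 2 values of 47 occupy positions 4–5 → each gets rank 4.

2, 6, 4, 3, 1, 4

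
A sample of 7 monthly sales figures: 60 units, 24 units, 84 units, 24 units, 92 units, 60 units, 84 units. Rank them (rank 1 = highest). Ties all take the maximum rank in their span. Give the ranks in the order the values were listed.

Sorted (descending): 92, 84, 84, 60, 60, 24, 24
The 2 values of 84 occupy positions 2–3 → each gets rank 3.
The 2 values of 60 occupy positions 4–5 → each gets rank 5.
The 2 values of 24 occupy positions 6–7 → each gets rank 7.

5, 7, 3, 7, 1, 5, 3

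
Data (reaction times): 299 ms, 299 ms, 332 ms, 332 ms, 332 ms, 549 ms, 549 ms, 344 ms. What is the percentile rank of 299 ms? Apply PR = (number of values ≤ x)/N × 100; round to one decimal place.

N = 8.
Strictly below 299: 0. Equal to 299: 2.
PR = 2/8 × 100 = 25.0

25.0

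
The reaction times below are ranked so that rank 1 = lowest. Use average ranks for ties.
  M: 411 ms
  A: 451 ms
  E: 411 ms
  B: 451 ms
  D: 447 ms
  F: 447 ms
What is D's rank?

Sorted (ascending): 411, 411, 447, 447, 451, 451
The 2 values of 411 occupy positions 1–2 → average rank (1+2)/2 = 1.5.
The 2 values of 447 occupy positions 3–4 → average rank (3+4)/2 = 3.5.
The 2 values of 451 occupy positions 5–6 → average rank (5+6)/2 = 5.5.
D has value 447 ms → rank 3.5.

3.5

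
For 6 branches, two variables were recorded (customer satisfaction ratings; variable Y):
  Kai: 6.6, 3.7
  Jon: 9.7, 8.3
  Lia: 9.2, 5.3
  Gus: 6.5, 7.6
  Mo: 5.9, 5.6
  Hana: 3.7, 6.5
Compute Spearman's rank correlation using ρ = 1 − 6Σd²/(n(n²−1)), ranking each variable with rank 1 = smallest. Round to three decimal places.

Ranks of variable 1: 4, 6, 5, 3, 2, 1
Ranks of variable 2: 1, 6, 2, 5, 3, 4
d = r₁ − r₂: 3, 0, 3, -2, -1, -3
d²: 9, 0, 9, 4, 1, 9; Σd² = 32
ρ = 1 − 6·32/(6·35) = 1 − 192/210 = 0.086

0.086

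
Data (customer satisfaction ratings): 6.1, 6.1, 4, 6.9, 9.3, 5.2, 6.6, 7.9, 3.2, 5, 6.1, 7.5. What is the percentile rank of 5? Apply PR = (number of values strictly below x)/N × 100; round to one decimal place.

16.7

N = 12.
Strictly below 5: 2. Equal to 5: 1.
PR = 2/12 × 100 = 16.7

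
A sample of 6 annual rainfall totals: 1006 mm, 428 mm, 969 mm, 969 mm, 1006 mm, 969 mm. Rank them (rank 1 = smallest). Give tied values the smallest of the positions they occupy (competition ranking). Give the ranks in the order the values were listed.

5, 1, 2, 2, 5, 2

Sorted (ascending): 428, 969, 969, 969, 1006, 1006
The 3 values of 969 occupy positions 2–4 → each gets rank 2.
The 2 values of 1006 occupy positions 5–6 → each gets rank 5.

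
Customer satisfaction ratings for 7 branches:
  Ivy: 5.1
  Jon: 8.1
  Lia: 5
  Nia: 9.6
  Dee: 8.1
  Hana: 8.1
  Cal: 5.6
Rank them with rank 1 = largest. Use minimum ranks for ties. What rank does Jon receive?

2

Sorted (descending): 9.6, 8.1, 8.1, 8.1, 5.6, 5.1, 5
The 3 values of 8.1 occupy positions 2–4 → each gets rank 2.
Jon has value 8.1 → rank 2.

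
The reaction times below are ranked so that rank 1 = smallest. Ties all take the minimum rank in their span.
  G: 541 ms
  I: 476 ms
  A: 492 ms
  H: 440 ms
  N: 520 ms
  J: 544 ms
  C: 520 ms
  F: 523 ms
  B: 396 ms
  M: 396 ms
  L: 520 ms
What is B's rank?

1

Sorted (ascending): 396, 396, 440, 476, 492, 520, 520, 520, 523, 541, 544
The 2 values of 396 occupy positions 1–2 → each gets rank 1.
The 3 values of 520 occupy positions 6–8 → each gets rank 6.
B has value 396 ms → rank 1.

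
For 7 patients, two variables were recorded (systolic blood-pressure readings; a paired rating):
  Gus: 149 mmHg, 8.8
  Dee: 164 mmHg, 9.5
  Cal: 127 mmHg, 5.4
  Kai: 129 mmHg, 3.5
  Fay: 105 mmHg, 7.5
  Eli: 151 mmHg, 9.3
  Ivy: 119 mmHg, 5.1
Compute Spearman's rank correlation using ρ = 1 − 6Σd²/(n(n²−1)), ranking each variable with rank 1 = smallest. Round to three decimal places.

Ranks of variable 1: 5, 7, 3, 4, 1, 6, 2
Ranks of variable 2: 5, 7, 3, 1, 4, 6, 2
d = r₁ − r₂: 0, 0, 0, 3, -3, 0, 0
d²: 0, 0, 0, 9, 9, 0, 0; Σd² = 18
ρ = 1 − 6·18/(7·48) = 1 − 108/336 = 0.679

0.679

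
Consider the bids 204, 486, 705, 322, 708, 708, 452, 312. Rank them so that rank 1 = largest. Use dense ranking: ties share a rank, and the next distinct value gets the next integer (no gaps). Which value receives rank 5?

Sorted (descending): 708, 708, 705, 486, 452, 322, 312, 204
The 2 values of 708 share dense rank 1.
Remaining distinct values take the next consecutive integers.
Rank 5 → value 322.

322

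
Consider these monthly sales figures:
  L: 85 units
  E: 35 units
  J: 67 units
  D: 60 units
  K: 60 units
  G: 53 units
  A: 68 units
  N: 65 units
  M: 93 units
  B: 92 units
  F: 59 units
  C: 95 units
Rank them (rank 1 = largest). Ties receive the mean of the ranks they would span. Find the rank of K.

8.5

Sorted (descending): 95, 93, 92, 85, 68, 67, 65, 60, 60, 59, 53, 35
The 2 values of 60 occupy positions 8–9 → average rank (8+9)/2 = 8.5.
K has value 60 units → rank 8.5.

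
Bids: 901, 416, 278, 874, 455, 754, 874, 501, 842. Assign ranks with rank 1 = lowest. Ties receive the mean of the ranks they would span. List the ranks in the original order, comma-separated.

9, 2, 1, 7.5, 3, 5, 7.5, 4, 6

Sorted (ascending): 278, 416, 455, 501, 754, 842, 874, 874, 901
The 2 values of 874 occupy positions 7–8 → average rank (7+8)/2 = 7.5.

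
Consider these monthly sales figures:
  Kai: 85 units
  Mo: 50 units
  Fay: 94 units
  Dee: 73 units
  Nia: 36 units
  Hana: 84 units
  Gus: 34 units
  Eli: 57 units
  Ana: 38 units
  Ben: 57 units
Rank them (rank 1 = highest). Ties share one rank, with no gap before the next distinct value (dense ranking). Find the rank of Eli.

Sorted (descending): 94, 85, 84, 73, 57, 57, 50, 38, 36, 34
The 2 values of 57 share dense rank 5.
Remaining distinct values take the next consecutive integers.
Eli has value 57 units → rank 5.

5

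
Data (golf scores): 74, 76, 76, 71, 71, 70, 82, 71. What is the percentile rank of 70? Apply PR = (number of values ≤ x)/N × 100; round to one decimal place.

12.5

N = 8.
Strictly below 70: 0. Equal to 70: 1.
PR = 1/8 × 100 = 12.5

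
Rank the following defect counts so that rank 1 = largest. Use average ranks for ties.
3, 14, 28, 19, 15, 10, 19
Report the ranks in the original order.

Sorted (descending): 28, 19, 19, 15, 14, 10, 3
The 2 values of 19 occupy positions 2–3 → average rank (2+3)/2 = 2.5.

7, 5, 1, 2.5, 4, 6, 2.5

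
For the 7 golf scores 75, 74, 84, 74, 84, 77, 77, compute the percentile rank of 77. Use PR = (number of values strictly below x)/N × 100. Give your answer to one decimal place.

42.9

N = 7.
Strictly below 77: 3. Equal to 77: 2.
PR = 3/7 × 100 = 42.9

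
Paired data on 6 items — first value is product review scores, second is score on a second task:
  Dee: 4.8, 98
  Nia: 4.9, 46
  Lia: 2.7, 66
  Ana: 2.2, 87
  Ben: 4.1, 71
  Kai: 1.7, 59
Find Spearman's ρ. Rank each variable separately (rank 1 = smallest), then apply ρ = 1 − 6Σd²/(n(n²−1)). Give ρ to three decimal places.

-0.029

Ranks of variable 1: 5, 6, 3, 2, 4, 1
Ranks of variable 2: 6, 1, 3, 5, 4, 2
d = r₁ − r₂: -1, 5, 0, -3, 0, -1
d²: 1, 25, 0, 9, 0, 1; Σd² = 36
ρ = 1 − 6·36/(6·35) = 1 − 216/210 = -0.029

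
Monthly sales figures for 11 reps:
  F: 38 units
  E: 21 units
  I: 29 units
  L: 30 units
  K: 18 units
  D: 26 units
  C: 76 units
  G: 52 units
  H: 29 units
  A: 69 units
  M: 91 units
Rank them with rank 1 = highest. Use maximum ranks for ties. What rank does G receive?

Sorted (descending): 91, 76, 69, 52, 38, 30, 29, 29, 26, 21, 18
The 2 values of 29 occupy positions 7–8 → each gets rank 8.
G has value 52 units → rank 4.

4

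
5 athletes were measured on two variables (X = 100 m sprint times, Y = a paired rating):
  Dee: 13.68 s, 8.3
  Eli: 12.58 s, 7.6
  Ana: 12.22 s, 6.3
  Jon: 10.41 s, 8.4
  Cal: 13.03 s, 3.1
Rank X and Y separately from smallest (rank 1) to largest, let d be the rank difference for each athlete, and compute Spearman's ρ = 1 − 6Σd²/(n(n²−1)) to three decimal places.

-0.300

Ranks of variable 1: 5, 3, 2, 1, 4
Ranks of variable 2: 4, 3, 2, 5, 1
d = r₁ − r₂: 1, 0, 0, -4, 3
d²: 1, 0, 0, 16, 9; Σd² = 26
ρ = 1 − 6·26/(5·24) = 1 − 156/120 = -0.300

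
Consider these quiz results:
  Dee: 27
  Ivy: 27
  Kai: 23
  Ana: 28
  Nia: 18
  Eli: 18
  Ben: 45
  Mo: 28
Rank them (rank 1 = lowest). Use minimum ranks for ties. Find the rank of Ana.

6

Sorted (ascending): 18, 18, 23, 27, 27, 28, 28, 45
The 2 values of 18 occupy positions 1–2 → each gets rank 1.
The 2 values of 27 occupy positions 4–5 → each gets rank 4.
The 2 values of 28 occupy positions 6–7 → each gets rank 6.
Ana has value 28 → rank 6.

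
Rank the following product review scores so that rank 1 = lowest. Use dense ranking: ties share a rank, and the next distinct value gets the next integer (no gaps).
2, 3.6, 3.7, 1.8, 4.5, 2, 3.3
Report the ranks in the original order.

Sorted (ascending): 1.8, 2, 2, 3.3, 3.6, 3.7, 4.5
The 2 values of 2 share dense rank 2.
Remaining distinct values take the next consecutive integers.

2, 4, 5, 1, 6, 2, 3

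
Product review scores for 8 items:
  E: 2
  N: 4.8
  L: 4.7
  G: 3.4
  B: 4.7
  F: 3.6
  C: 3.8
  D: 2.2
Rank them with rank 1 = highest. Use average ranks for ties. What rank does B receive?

Sorted (descending): 4.8, 4.7, 4.7, 3.8, 3.6, 3.4, 2.2, 2
The 2 values of 4.7 occupy positions 2–3 → average rank (2+3)/2 = 2.5.
B has value 4.7 → rank 2.5.

2.5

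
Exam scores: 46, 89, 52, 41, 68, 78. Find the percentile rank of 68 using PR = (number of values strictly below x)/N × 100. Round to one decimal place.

N = 6.
Strictly below 68: 3. Equal to 68: 1.
PR = 3/6 × 100 = 50.0

50.0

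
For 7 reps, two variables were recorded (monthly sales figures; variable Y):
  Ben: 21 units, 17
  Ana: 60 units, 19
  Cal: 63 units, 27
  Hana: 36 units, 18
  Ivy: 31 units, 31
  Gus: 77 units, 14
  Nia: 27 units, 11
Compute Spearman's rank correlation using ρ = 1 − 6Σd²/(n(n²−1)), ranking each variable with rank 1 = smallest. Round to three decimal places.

Ranks of variable 1: 1, 5, 6, 4, 3, 7, 2
Ranks of variable 2: 3, 5, 6, 4, 7, 2, 1
d = r₁ − r₂: -2, 0, 0, 0, -4, 5, 1
d²: 4, 0, 0, 0, 16, 25, 1; Σd² = 46
ρ = 1 − 6·46/(7·48) = 1 − 276/336 = 0.179

0.179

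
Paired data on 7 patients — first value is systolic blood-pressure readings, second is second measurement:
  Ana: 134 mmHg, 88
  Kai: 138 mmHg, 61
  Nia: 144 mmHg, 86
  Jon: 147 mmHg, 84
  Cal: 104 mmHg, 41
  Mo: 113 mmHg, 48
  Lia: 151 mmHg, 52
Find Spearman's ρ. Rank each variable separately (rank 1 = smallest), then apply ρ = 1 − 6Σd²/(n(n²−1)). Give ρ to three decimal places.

Ranks of variable 1: 3, 4, 5, 6, 1, 2, 7
Ranks of variable 2: 7, 4, 6, 5, 1, 2, 3
d = r₁ − r₂: -4, 0, -1, 1, 0, 0, 4
d²: 16, 0, 1, 1, 0, 0, 16; Σd² = 34
ρ = 1 − 6·34/(7·48) = 1 − 204/336 = 0.393

0.393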